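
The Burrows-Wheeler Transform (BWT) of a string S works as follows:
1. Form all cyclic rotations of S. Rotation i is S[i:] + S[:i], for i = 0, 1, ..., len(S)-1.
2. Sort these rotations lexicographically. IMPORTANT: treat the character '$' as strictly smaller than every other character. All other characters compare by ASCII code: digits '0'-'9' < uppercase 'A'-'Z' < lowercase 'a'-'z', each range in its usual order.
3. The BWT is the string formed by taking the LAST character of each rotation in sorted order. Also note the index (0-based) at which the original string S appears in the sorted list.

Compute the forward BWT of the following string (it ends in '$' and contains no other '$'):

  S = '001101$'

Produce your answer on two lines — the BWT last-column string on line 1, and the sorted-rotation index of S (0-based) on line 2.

All 7 rotations (rotation i = S[i:]+S[:i]):
  rot[0] = 001101$
  rot[1] = 01101$0
  rot[2] = 1101$00
  rot[3] = 101$001
  rot[4] = 01$0011
  rot[5] = 1$00110
  rot[6] = $001101
Sorted (with $ < everything):
  sorted[0] = $001101  (last char: '1')
  sorted[1] = 001101$  (last char: '$')
  sorted[2] = 01$0011  (last char: '1')
  sorted[3] = 01101$0  (last char: '0')
  sorted[4] = 1$00110  (last char: '0')
  sorted[5] = 101$001  (last char: '1')
  sorted[6] = 1101$00  (last char: '0')
Last column: 1$10010
Original string S is at sorted index 1

Answer: 1$10010
1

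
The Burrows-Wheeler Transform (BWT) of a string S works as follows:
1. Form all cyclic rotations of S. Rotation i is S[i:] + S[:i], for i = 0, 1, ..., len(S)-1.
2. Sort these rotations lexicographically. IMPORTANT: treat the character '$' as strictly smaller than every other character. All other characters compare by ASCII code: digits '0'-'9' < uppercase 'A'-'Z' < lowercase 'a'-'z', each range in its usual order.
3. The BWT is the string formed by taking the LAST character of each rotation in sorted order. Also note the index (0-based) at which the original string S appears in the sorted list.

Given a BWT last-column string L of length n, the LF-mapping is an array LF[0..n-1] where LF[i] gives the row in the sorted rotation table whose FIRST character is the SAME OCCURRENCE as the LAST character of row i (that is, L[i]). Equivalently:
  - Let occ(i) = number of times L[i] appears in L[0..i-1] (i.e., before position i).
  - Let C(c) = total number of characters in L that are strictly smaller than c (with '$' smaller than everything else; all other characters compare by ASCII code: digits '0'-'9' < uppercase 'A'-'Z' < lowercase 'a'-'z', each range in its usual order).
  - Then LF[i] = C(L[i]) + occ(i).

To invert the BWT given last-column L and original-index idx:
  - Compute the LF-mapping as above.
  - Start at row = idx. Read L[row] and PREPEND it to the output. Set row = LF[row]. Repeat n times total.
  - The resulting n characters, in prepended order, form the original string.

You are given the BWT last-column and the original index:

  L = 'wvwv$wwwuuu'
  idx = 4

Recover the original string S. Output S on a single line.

Answer: vuwvuwwuww$

Derivation:
LF mapping: 6 4 7 5 0 8 9 10 1 2 3
Walk LF starting at row 4, prepending L[row]:
  step 1: row=4, L[4]='$', prepend. Next row=LF[4]=0
  step 2: row=0, L[0]='w', prepend. Next row=LF[0]=6
  step 3: row=6, L[6]='w', prepend. Next row=LF[6]=9
  step 4: row=9, L[9]='u', prepend. Next row=LF[9]=2
  step 5: row=2, L[2]='w', prepend. Next row=LF[2]=7
  step 6: row=7, L[7]='w', prepend. Next row=LF[7]=10
  step 7: row=10, L[10]='u', prepend. Next row=LF[10]=3
  step 8: row=3, L[3]='v', prepend. Next row=LF[3]=5
  step 9: row=5, L[5]='w', prepend. Next row=LF[5]=8
  step 10: row=8, L[8]='u', prepend. Next row=LF[8]=1
  step 11: row=1, L[1]='v', prepend. Next row=LF[1]=4
Reversed output: vuwvuwwuww$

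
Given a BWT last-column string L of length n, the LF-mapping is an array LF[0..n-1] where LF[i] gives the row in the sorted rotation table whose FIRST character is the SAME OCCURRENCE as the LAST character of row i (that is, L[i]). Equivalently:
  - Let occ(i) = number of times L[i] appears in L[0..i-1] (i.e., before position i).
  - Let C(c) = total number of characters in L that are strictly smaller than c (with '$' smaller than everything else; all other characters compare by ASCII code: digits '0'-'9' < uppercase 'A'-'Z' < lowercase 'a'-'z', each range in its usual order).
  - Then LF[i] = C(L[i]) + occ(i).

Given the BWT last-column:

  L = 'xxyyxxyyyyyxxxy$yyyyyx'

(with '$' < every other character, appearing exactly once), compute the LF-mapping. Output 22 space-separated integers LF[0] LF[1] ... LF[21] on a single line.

Char counts: '$':1, 'x':8, 'y':13
C (first-col start): C('$')=0, C('x')=1, C('y')=9
L[0]='x': occ=0, LF[0]=C('x')+0=1+0=1
L[1]='x': occ=1, LF[1]=C('x')+1=1+1=2
L[2]='y': occ=0, LF[2]=C('y')+0=9+0=9
L[3]='y': occ=1, LF[3]=C('y')+1=9+1=10
L[4]='x': occ=2, LF[4]=C('x')+2=1+2=3
L[5]='x': occ=3, LF[5]=C('x')+3=1+3=4
L[6]='y': occ=2, LF[6]=C('y')+2=9+2=11
L[7]='y': occ=3, LF[7]=C('y')+3=9+3=12
L[8]='y': occ=4, LF[8]=C('y')+4=9+4=13
L[9]='y': occ=5, LF[9]=C('y')+5=9+5=14
L[10]='y': occ=6, LF[10]=C('y')+6=9+6=15
L[11]='x': occ=4, LF[11]=C('x')+4=1+4=5
L[12]='x': occ=5, LF[12]=C('x')+5=1+5=6
L[13]='x': occ=6, LF[13]=C('x')+6=1+6=7
L[14]='y': occ=7, LF[14]=C('y')+7=9+7=16
L[15]='$': occ=0, LF[15]=C('$')+0=0+0=0
L[16]='y': occ=8, LF[16]=C('y')+8=9+8=17
L[17]='y': occ=9, LF[17]=C('y')+9=9+9=18
L[18]='y': occ=10, LF[18]=C('y')+10=9+10=19
L[19]='y': occ=11, LF[19]=C('y')+11=9+11=20
L[20]='y': occ=12, LF[20]=C('y')+12=9+12=21
L[21]='x': occ=7, LF[21]=C('x')+7=1+7=8

Answer: 1 2 9 10 3 4 11 12 13 14 15 5 6 7 16 0 17 18 19 20 21 8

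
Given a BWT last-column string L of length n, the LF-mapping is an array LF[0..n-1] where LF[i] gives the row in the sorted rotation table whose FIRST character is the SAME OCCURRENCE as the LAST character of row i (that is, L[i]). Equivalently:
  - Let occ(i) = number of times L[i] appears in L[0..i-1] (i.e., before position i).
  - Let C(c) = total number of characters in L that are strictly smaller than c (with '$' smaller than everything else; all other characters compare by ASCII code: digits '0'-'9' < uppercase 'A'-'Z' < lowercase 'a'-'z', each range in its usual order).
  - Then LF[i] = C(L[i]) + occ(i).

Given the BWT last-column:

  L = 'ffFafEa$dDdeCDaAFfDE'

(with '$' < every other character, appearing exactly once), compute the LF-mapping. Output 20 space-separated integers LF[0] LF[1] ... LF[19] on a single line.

Answer: 16 17 8 10 18 6 11 0 13 3 14 15 2 4 12 1 9 19 5 7

Derivation:
Char counts: '$':1, 'A':1, 'C':1, 'D':3, 'E':2, 'F':2, 'a':3, 'd':2, 'e':1, 'f':4
C (first-col start): C('$')=0, C('A')=1, C('C')=2, C('D')=3, C('E')=6, C('F')=8, C('a')=10, C('d')=13, C('e')=15, C('f')=16
L[0]='f': occ=0, LF[0]=C('f')+0=16+0=16
L[1]='f': occ=1, LF[1]=C('f')+1=16+1=17
L[2]='F': occ=0, LF[2]=C('F')+0=8+0=8
L[3]='a': occ=0, LF[3]=C('a')+0=10+0=10
L[4]='f': occ=2, LF[4]=C('f')+2=16+2=18
L[5]='E': occ=0, LF[5]=C('E')+0=6+0=6
L[6]='a': occ=1, LF[6]=C('a')+1=10+1=11
L[7]='$': occ=0, LF[7]=C('$')+0=0+0=0
L[8]='d': occ=0, LF[8]=C('d')+0=13+0=13
L[9]='D': occ=0, LF[9]=C('D')+0=3+0=3
L[10]='d': occ=1, LF[10]=C('d')+1=13+1=14
L[11]='e': occ=0, LF[11]=C('e')+0=15+0=15
L[12]='C': occ=0, LF[12]=C('C')+0=2+0=2
L[13]='D': occ=1, LF[13]=C('D')+1=3+1=4
L[14]='a': occ=2, LF[14]=C('a')+2=10+2=12
L[15]='A': occ=0, LF[15]=C('A')+0=1+0=1
L[16]='F': occ=1, LF[16]=C('F')+1=8+1=9
L[17]='f': occ=3, LF[17]=C('f')+3=16+3=19
L[18]='D': occ=2, LF[18]=C('D')+2=3+2=5
L[19]='E': occ=1, LF[19]=C('E')+1=6+1=7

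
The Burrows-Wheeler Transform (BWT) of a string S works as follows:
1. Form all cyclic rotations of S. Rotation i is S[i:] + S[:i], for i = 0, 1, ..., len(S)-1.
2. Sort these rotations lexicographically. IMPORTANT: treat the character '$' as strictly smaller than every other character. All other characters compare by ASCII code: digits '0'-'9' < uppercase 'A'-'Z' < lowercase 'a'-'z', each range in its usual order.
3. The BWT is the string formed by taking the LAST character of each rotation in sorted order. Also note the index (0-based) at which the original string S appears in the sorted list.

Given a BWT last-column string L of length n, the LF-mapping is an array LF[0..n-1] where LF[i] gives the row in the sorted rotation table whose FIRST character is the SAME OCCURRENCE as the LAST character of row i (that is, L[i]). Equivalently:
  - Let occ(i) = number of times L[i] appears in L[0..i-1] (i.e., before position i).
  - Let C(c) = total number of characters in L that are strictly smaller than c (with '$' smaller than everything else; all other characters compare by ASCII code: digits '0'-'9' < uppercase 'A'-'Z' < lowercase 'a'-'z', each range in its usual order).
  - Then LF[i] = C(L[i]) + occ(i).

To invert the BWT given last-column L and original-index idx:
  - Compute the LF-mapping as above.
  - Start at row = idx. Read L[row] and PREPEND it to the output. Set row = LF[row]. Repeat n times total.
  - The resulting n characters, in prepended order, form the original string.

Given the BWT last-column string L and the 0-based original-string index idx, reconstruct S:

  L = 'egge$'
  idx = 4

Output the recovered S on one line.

Answer: gege$

Derivation:
LF mapping: 1 3 4 2 0
Walk LF starting at row 4, prepending L[row]:
  step 1: row=4, L[4]='$', prepend. Next row=LF[4]=0
  step 2: row=0, L[0]='e', prepend. Next row=LF[0]=1
  step 3: row=1, L[1]='g', prepend. Next row=LF[1]=3
  step 4: row=3, L[3]='e', prepend. Next row=LF[3]=2
  step 5: row=2, L[2]='g', prepend. Next row=LF[2]=4
Reversed output: gege$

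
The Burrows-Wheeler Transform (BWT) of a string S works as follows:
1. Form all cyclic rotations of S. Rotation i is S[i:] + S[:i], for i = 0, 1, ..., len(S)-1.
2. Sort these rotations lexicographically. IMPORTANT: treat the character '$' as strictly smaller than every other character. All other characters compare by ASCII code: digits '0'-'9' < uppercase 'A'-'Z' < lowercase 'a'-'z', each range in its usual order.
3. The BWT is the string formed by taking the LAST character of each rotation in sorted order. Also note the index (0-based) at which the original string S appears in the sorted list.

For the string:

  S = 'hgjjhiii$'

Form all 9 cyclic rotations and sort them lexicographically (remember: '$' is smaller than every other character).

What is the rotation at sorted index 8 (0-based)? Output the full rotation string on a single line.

All 9 rotations (rotation i = S[i:]+S[:i]):
  rot[0] = hgjjhiii$
  rot[1] = gjjhiii$h
  rot[2] = jjhiii$hg
  rot[3] = jhiii$hgj
  rot[4] = hiii$hgjj
  rot[5] = iii$hgjjh
  rot[6] = ii$hgjjhi
  rot[7] = i$hgjjhii
  rot[8] = $hgjjhiii
Sorted (with $ < everything):
  sorted[0] = $hgjjhiii
  sorted[1] = gjjhiii$h
  sorted[2] = hgjjhiii$
  sorted[3] = hiii$hgjj
  sorted[4] = i$hgjjhii
  sorted[5] = ii$hgjjhi
  sorted[6] = iii$hgjjh
  sorted[7] = jhiii$hgj
  sorted[8] = jjhiii$hg
sorted[8] = jjhiii$hg

Answer: jjhiii$hg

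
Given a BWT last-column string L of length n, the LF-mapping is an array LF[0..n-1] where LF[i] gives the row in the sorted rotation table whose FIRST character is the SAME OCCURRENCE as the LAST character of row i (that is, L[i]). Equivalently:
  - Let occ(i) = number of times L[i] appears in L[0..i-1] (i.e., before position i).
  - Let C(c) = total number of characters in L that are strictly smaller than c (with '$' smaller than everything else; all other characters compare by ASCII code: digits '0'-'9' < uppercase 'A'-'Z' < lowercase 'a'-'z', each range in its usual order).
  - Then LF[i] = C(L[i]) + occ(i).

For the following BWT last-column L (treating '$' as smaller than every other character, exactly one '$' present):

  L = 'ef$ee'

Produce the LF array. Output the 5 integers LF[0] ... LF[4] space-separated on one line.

Answer: 1 4 0 2 3

Derivation:
Char counts: '$':1, 'e':3, 'f':1
C (first-col start): C('$')=0, C('e')=1, C('f')=4
L[0]='e': occ=0, LF[0]=C('e')+0=1+0=1
L[1]='f': occ=0, LF[1]=C('f')+0=4+0=4
L[2]='$': occ=0, LF[2]=C('$')+0=0+0=0
L[3]='e': occ=1, LF[3]=C('e')+1=1+1=2
L[4]='e': occ=2, LF[4]=C('e')+2=1+2=3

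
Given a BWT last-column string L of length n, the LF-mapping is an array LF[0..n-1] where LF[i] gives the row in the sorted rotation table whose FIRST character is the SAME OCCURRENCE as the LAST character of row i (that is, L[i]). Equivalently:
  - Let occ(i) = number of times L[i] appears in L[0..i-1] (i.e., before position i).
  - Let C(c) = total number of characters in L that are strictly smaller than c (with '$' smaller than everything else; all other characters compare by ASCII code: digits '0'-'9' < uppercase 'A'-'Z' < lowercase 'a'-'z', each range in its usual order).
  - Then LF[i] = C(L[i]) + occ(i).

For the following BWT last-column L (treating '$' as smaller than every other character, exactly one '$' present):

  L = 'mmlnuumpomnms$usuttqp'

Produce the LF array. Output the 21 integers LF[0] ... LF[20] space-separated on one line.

Answer: 2 3 1 7 17 18 4 10 9 5 8 6 13 0 19 14 20 15 16 12 11

Derivation:
Char counts: '$':1, 'l':1, 'm':5, 'n':2, 'o':1, 'p':2, 'q':1, 's':2, 't':2, 'u':4
C (first-col start): C('$')=0, C('l')=1, C('m')=2, C('n')=7, C('o')=9, C('p')=10, C('q')=12, C('s')=13, C('t')=15, C('u')=17
L[0]='m': occ=0, LF[0]=C('m')+0=2+0=2
L[1]='m': occ=1, LF[1]=C('m')+1=2+1=3
L[2]='l': occ=0, LF[2]=C('l')+0=1+0=1
L[3]='n': occ=0, LF[3]=C('n')+0=7+0=7
L[4]='u': occ=0, LF[4]=C('u')+0=17+0=17
L[5]='u': occ=1, LF[5]=C('u')+1=17+1=18
L[6]='m': occ=2, LF[6]=C('m')+2=2+2=4
L[7]='p': occ=0, LF[7]=C('p')+0=10+0=10
L[8]='o': occ=0, LF[8]=C('o')+0=9+0=9
L[9]='m': occ=3, LF[9]=C('m')+3=2+3=5
L[10]='n': occ=1, LF[10]=C('n')+1=7+1=8
L[11]='m': occ=4, LF[11]=C('m')+4=2+4=6
L[12]='s': occ=0, LF[12]=C('s')+0=13+0=13
L[13]='$': occ=0, LF[13]=C('$')+0=0+0=0
L[14]='u': occ=2, LF[14]=C('u')+2=17+2=19
L[15]='s': occ=1, LF[15]=C('s')+1=13+1=14
L[16]='u': occ=3, LF[16]=C('u')+3=17+3=20
L[17]='t': occ=0, LF[17]=C('t')+0=15+0=15
L[18]='t': occ=1, LF[18]=C('t')+1=15+1=16
L[19]='q': occ=0, LF[19]=C('q')+0=12+0=12
L[20]='p': occ=1, LF[20]=C('p')+1=10+1=11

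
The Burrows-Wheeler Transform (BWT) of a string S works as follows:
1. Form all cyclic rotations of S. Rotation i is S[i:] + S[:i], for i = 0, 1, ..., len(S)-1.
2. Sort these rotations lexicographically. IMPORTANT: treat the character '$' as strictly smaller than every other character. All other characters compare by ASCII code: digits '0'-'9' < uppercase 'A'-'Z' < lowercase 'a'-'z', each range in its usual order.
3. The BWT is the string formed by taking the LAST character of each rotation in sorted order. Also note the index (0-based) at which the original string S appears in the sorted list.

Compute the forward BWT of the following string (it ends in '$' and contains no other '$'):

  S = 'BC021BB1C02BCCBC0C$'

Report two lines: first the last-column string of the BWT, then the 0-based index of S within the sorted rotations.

All 19 rotations (rotation i = S[i:]+S[:i]):
  rot[0] = BC021BB1C02BCCBC0C$
  rot[1] = C021BB1C02BCCBC0C$B
  rot[2] = 021BB1C02BCCBC0C$BC
  rot[3] = 21BB1C02BCCBC0C$BC0
  rot[4] = 1BB1C02BCCBC0C$BC02
  rot[5] = BB1C02BCCBC0C$BC021
  rot[6] = B1C02BCCBC0C$BC021B
  rot[7] = 1C02BCCBC0C$BC021BB
  rot[8] = C02BCCBC0C$BC021BB1
  rot[9] = 02BCCBC0C$BC021BB1C
  rot[10] = 2BCCBC0C$BC021BB1C0
  rot[11] = BCCBC0C$BC021BB1C02
  rot[12] = CCBC0C$BC021BB1C02B
  rot[13] = CBC0C$BC021BB1C02BC
  rot[14] = BC0C$BC021BB1C02BCC
  rot[15] = C0C$BC021BB1C02BCCB
  rot[16] = 0C$BC021BB1C02BCCBC
  rot[17] = C$BC021BB1C02BCCBC0
  rot[18] = $BC021BB1C02BCCBC0C
Sorted (with $ < everything):
  sorted[0] = $BC021BB1C02BCCBC0C  (last char: 'C')
  sorted[1] = 021BB1C02BCCBC0C$BC  (last char: 'C')
  sorted[2] = 02BCCBC0C$BC021BB1C  (last char: 'C')
  sorted[3] = 0C$BC021BB1C02BCCBC  (last char: 'C')
  sorted[4] = 1BB1C02BCCBC0C$BC02  (last char: '2')
  sorted[5] = 1C02BCCBC0C$BC021BB  (last char: 'B')
  sorted[6] = 21BB1C02BCCBC0C$BC0  (last char: '0')
  sorted[7] = 2BCCBC0C$BC021BB1C0  (last char: '0')
  sorted[8] = B1C02BCCBC0C$BC021B  (last char: 'B')
  sorted[9] = BB1C02BCCBC0C$BC021  (last char: '1')
  sorted[10] = BC021BB1C02BCCBC0C$  (last char: '$')
  sorted[11] = BC0C$BC021BB1C02BCC  (last char: 'C')
  sorted[12] = BCCBC0C$BC021BB1C02  (last char: '2')
  sorted[13] = C$BC021BB1C02BCCBC0  (last char: '0')
  sorted[14] = C021BB1C02BCCBC0C$B  (last char: 'B')
  sorted[15] = C02BCCBC0C$BC021BB1  (last char: '1')
  sorted[16] = C0C$BC021BB1C02BCCB  (last char: 'B')
  sorted[17] = CBC0C$BC021BB1C02BC  (last char: 'C')
  sorted[18] = CCBC0C$BC021BB1C02B  (last char: 'B')
Last column: CCCC2B00B1$C20B1BCB
Original string S is at sorted index 10

Answer: CCCC2B00B1$C20B1BCB
10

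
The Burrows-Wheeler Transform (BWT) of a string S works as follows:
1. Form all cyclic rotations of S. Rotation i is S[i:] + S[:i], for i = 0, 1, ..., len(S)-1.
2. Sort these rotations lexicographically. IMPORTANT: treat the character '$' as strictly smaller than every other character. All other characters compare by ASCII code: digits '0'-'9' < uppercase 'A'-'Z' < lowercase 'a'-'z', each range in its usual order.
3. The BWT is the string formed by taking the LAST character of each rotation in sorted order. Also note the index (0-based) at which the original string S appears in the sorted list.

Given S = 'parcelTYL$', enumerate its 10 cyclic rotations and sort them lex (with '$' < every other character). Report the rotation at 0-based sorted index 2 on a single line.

All 10 rotations (rotation i = S[i:]+S[:i]):
  rot[0] = parcelTYL$
  rot[1] = arcelTYL$p
  rot[2] = rcelTYL$pa
  rot[3] = celTYL$par
  rot[4] = elTYL$parc
  rot[5] = lTYL$parce
  rot[6] = TYL$parcel
  rot[7] = YL$parcelT
  rot[8] = L$parcelTY
  rot[9] = $parcelTYL
Sorted (with $ < everything):
  sorted[0] = $parcelTYL
  sorted[1] = L$parcelTY
  sorted[2] = TYL$parcel
  sorted[3] = YL$parcelT
  sorted[4] = arcelTYL$p
  sorted[5] = celTYL$par
  sorted[6] = elTYL$parc
  sorted[7] = lTYL$parce
  sorted[8] = parcelTYL$
  sorted[9] = rcelTYL$pa
sorted[2] = TYL$parcel

Answer: TYL$parcel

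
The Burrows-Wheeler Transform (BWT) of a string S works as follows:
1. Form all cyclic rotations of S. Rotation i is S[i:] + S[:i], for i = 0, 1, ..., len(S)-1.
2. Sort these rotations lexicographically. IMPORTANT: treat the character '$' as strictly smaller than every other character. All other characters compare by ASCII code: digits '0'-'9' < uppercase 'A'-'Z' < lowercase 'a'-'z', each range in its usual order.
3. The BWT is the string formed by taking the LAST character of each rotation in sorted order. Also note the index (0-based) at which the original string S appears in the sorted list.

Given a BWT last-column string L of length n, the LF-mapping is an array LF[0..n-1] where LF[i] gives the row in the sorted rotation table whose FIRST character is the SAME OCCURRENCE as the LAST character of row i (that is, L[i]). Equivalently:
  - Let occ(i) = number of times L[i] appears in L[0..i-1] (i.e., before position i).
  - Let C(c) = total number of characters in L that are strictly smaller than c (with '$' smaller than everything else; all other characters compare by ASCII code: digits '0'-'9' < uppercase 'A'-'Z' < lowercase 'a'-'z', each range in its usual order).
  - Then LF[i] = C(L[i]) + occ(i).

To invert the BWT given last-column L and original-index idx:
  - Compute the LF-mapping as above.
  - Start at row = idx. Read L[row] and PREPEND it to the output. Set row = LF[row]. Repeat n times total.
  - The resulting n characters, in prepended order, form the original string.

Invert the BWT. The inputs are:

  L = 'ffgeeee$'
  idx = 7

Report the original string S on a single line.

LF mapping: 5 6 7 1 2 3 4 0
Walk LF starting at row 7, prepending L[row]:
  step 1: row=7, L[7]='$', prepend. Next row=LF[7]=0
  step 2: row=0, L[0]='f', prepend. Next row=LF[0]=5
  step 3: row=5, L[5]='e', prepend. Next row=LF[5]=3
  step 4: row=3, L[3]='e', prepend. Next row=LF[3]=1
  step 5: row=1, L[1]='f', prepend. Next row=LF[1]=6
  step 6: row=6, L[6]='e', prepend. Next row=LF[6]=4
  step 7: row=4, L[4]='e', prepend. Next row=LF[4]=2
  step 8: row=2, L[2]='g', prepend. Next row=LF[2]=7
Reversed output: geefeef$

Answer: geefeef$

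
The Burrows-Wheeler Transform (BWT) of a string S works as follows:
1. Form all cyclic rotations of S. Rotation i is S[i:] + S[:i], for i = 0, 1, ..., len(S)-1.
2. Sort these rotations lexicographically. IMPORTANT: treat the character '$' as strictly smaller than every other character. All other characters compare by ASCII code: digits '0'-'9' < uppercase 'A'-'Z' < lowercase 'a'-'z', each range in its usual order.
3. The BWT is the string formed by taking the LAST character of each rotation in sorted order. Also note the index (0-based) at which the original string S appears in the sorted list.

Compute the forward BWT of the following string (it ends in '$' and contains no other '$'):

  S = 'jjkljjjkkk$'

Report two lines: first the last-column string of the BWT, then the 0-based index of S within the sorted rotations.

All 11 rotations (rotation i = S[i:]+S[:i]):
  rot[0] = jjkljjjkkk$
  rot[1] = jkljjjkkk$j
  rot[2] = kljjjkkk$jj
  rot[3] = ljjjkkk$jjk
  rot[4] = jjjkkk$jjkl
  rot[5] = jjkkk$jjklj
  rot[6] = jkkk$jjkljj
  rot[7] = kkk$jjkljjj
  rot[8] = kk$jjkljjjk
  rot[9] = k$jjkljjjkk
  rot[10] = $jjkljjjkkk
Sorted (with $ < everything):
  sorted[0] = $jjkljjjkkk  (last char: 'k')
  sorted[1] = jjjkkk$jjkl  (last char: 'l')
  sorted[2] = jjkkk$jjklj  (last char: 'j')
  sorted[3] = jjkljjjkkk$  (last char: '$')
  sorted[4] = jkkk$jjkljj  (last char: 'j')
  sorted[5] = jkljjjkkk$j  (last char: 'j')
  sorted[6] = k$jjkljjjkk  (last char: 'k')
  sorted[7] = kk$jjkljjjk  (last char: 'k')
  sorted[8] = kkk$jjkljjj  (last char: 'j')
  sorted[9] = kljjjkkk$jj  (last char: 'j')
  sorted[10] = ljjjkkk$jjk  (last char: 'k')
Last column: klj$jjkkjjk
Original string S is at sorted index 3

Answer: klj$jjkkjjk
3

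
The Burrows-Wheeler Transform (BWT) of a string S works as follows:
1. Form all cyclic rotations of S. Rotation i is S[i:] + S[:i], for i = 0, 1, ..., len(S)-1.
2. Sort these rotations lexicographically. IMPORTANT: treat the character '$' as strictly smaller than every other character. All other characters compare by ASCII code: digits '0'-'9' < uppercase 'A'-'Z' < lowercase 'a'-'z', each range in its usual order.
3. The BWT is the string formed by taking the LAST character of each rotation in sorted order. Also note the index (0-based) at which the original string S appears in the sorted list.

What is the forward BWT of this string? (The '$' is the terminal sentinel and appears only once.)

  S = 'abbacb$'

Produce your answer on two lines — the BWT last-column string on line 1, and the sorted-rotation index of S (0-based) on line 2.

All 7 rotations (rotation i = S[i:]+S[:i]):
  rot[0] = abbacb$
  rot[1] = bbacb$a
  rot[2] = bacb$ab
  rot[3] = acb$abb
  rot[4] = cb$abba
  rot[5] = b$abbac
  rot[6] = $abbacb
Sorted (with $ < everything):
  sorted[0] = $abbacb  (last char: 'b')
  sorted[1] = abbacb$  (last char: '$')
  sorted[2] = acb$abb  (last char: 'b')
  sorted[3] = b$abbac  (last char: 'c')
  sorted[4] = bacb$ab  (last char: 'b')
  sorted[5] = bbacb$a  (last char: 'a')
  sorted[6] = cb$abba  (last char: 'a')
Last column: b$bcbaa
Original string S is at sorted index 1

Answer: b$bcbaa
1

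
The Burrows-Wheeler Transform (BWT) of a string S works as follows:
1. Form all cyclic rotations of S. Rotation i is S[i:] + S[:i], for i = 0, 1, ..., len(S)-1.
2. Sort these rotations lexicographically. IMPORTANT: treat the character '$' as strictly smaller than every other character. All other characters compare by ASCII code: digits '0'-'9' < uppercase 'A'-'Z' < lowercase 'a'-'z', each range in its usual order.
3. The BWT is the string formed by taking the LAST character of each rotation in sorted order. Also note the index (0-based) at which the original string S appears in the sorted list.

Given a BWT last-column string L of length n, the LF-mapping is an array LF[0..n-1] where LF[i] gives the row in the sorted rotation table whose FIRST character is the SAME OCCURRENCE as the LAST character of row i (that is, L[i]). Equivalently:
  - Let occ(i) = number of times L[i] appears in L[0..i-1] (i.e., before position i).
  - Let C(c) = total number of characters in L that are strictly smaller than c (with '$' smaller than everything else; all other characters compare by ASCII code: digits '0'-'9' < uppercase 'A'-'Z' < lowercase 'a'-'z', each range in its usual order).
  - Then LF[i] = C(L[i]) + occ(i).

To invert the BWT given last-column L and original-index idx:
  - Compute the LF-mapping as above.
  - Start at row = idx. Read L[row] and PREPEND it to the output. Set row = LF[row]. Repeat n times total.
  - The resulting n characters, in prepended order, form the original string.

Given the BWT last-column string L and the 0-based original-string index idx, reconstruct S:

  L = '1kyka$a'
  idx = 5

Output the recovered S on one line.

LF mapping: 1 4 6 5 2 0 3
Walk LF starting at row 5, prepending L[row]:
  step 1: row=5, L[5]='$', prepend. Next row=LF[5]=0
  step 2: row=0, L[0]='1', prepend. Next row=LF[0]=1
  step 3: row=1, L[1]='k', prepend. Next row=LF[1]=4
  step 4: row=4, L[4]='a', prepend. Next row=LF[4]=2
  step 5: row=2, L[2]='y', prepend. Next row=LF[2]=6
  step 6: row=6, L[6]='a', prepend. Next row=LF[6]=3
  step 7: row=3, L[3]='k', prepend. Next row=LF[3]=5
Reversed output: kayak1$

Answer: kayak1$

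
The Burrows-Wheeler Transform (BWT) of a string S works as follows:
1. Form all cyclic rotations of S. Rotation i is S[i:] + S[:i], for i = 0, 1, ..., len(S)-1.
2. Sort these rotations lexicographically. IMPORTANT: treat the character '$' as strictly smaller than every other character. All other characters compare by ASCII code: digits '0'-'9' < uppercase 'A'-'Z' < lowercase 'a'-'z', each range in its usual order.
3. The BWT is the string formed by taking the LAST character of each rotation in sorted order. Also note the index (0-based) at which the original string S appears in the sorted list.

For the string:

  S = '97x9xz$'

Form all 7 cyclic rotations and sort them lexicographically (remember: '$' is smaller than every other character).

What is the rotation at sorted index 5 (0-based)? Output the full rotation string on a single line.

Answer: xz$97x9

Derivation:
All 7 rotations (rotation i = S[i:]+S[:i]):
  rot[0] = 97x9xz$
  rot[1] = 7x9xz$9
  rot[2] = x9xz$97
  rot[3] = 9xz$97x
  rot[4] = xz$97x9
  rot[5] = z$97x9x
  rot[6] = $97x9xz
Sorted (with $ < everything):
  sorted[0] = $97x9xz
  sorted[1] = 7x9xz$9
  sorted[2] = 97x9xz$
  sorted[3] = 9xz$97x
  sorted[4] = x9xz$97
  sorted[5] = xz$97x9
  sorted[6] = z$97x9x
sorted[5] = xz$97x9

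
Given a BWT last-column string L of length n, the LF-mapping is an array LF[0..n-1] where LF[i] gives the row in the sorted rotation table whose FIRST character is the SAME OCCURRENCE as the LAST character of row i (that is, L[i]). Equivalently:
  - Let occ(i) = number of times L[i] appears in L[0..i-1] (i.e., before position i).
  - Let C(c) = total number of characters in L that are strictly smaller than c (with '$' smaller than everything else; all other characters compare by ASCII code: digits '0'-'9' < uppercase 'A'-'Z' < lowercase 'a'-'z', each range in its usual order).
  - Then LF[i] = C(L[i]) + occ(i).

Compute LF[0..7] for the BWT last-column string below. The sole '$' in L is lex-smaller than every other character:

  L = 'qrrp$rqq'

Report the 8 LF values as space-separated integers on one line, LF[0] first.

Char counts: '$':1, 'p':1, 'q':3, 'r':3
C (first-col start): C('$')=0, C('p')=1, C('q')=2, C('r')=5
L[0]='q': occ=0, LF[0]=C('q')+0=2+0=2
L[1]='r': occ=0, LF[1]=C('r')+0=5+0=5
L[2]='r': occ=1, LF[2]=C('r')+1=5+1=6
L[3]='p': occ=0, LF[3]=C('p')+0=1+0=1
L[4]='$': occ=0, LF[4]=C('$')+0=0+0=0
L[5]='r': occ=2, LF[5]=C('r')+2=5+2=7
L[6]='q': occ=1, LF[6]=C('q')+1=2+1=3
L[7]='q': occ=2, LF[7]=C('q')+2=2+2=4

Answer: 2 5 6 1 0 7 3 4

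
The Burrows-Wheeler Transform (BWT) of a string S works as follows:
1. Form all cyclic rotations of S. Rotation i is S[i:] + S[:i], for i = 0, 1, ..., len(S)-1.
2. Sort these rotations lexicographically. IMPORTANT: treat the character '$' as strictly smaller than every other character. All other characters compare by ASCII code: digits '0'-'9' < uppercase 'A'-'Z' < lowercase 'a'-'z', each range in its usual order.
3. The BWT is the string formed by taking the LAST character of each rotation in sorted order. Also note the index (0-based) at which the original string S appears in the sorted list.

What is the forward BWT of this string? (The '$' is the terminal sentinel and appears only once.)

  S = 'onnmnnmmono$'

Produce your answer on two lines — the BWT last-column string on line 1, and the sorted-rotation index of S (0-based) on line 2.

Answer: onnmnnmoon$m
10

Derivation:
All 12 rotations (rotation i = S[i:]+S[:i]):
  rot[0] = onnmnnmmono$
  rot[1] = nnmnnmmono$o
  rot[2] = nmnnmmono$on
  rot[3] = mnnmmono$onn
  rot[4] = nnmmono$onnm
  rot[5] = nmmono$onnmn
  rot[6] = mmono$onnmnn
  rot[7] = mono$onnmnnm
  rot[8] = ono$onnmnnmm
  rot[9] = no$onnmnnmmo
  rot[10] = o$onnmnnmmon
  rot[11] = $onnmnnmmono
Sorted (with $ < everything):
  sorted[0] = $onnmnnmmono  (last char: 'o')
  sorted[1] = mmono$onnmnn  (last char: 'n')
  sorted[2] = mnnmmono$onn  (last char: 'n')
  sorted[3] = mono$onnmnnm  (last char: 'm')
  sorted[4] = nmmono$onnmn  (last char: 'n')
  sorted[5] = nmnnmmono$on  (last char: 'n')
  sorted[6] = nnmmono$onnm  (last char: 'm')
  sorted[7] = nnmnnmmono$o  (last char: 'o')
  sorted[8] = no$onnmnnmmo  (last char: 'o')
  sorted[9] = o$onnmnnmmon  (last char: 'n')
  sorted[10] = onnmnnmmono$  (last char: '$')
  sorted[11] = ono$onnmnnmm  (last char: 'm')
Last column: onnmnnmoon$m
Original string S is at sorted index 10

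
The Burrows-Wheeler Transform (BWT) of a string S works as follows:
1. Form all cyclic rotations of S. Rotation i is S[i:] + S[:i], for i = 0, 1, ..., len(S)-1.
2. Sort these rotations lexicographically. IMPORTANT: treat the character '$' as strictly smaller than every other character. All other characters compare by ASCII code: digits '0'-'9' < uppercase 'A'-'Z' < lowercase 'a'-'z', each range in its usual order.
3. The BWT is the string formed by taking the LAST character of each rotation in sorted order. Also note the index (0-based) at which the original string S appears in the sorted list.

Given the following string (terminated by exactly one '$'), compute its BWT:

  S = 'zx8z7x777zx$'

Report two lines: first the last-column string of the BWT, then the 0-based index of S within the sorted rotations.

Answer: xx7z7xz7z87$
11

Derivation:
All 12 rotations (rotation i = S[i:]+S[:i]):
  rot[0] = zx8z7x777zx$
  rot[1] = x8z7x777zx$z
  rot[2] = 8z7x777zx$zx
  rot[3] = z7x777zx$zx8
  rot[4] = 7x777zx$zx8z
  rot[5] = x777zx$zx8z7
  rot[6] = 777zx$zx8z7x
  rot[7] = 77zx$zx8z7x7
  rot[8] = 7zx$zx8z7x77
  rot[9] = zx$zx8z7x777
  rot[10] = x$zx8z7x777z
  rot[11] = $zx8z7x777zx
Sorted (with $ < everything):
  sorted[0] = $zx8z7x777zx  (last char: 'x')
  sorted[1] = 777zx$zx8z7x  (last char: 'x')
  sorted[2] = 77zx$zx8z7x7  (last char: '7')
  sorted[3] = 7x777zx$zx8z  (last char: 'z')
  sorted[4] = 7zx$zx8z7x77  (last char: '7')
  sorted[5] = 8z7x777zx$zx  (last char: 'x')
  sorted[6] = x$zx8z7x777z  (last char: 'z')
  sorted[7] = x777zx$zx8z7  (last char: '7')
  sorted[8] = x8z7x777zx$z  (last char: 'z')
  sorted[9] = z7x777zx$zx8  (last char: '8')
  sorted[10] = zx$zx8z7x777  (last char: '7')
  sorted[11] = zx8z7x777zx$  (last char: '$')
Last column: xx7z7xz7z87$
Original string S is at sorted index 11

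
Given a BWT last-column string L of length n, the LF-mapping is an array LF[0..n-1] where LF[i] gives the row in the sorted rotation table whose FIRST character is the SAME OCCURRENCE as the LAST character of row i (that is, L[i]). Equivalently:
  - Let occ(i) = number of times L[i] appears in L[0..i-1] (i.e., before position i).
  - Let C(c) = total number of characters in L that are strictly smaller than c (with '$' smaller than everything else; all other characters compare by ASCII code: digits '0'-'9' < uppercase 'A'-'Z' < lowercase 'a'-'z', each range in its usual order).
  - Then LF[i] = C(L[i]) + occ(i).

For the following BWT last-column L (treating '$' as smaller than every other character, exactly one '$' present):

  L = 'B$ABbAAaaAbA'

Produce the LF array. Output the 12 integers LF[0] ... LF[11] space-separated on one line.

Char counts: '$':1, 'A':5, 'B':2, 'a':2, 'b':2
C (first-col start): C('$')=0, C('A')=1, C('B')=6, C('a')=8, C('b')=10
L[0]='B': occ=0, LF[0]=C('B')+0=6+0=6
L[1]='$': occ=0, LF[1]=C('$')+0=0+0=0
L[2]='A': occ=0, LF[2]=C('A')+0=1+0=1
L[3]='B': occ=1, LF[3]=C('B')+1=6+1=7
L[4]='b': occ=0, LF[4]=C('b')+0=10+0=10
L[5]='A': occ=1, LF[5]=C('A')+1=1+1=2
L[6]='A': occ=2, LF[6]=C('A')+2=1+2=3
L[7]='a': occ=0, LF[7]=C('a')+0=8+0=8
L[8]='a': occ=1, LF[8]=C('a')+1=8+1=9
L[9]='A': occ=3, LF[9]=C('A')+3=1+3=4
L[10]='b': occ=1, LF[10]=C('b')+1=10+1=11
L[11]='A': occ=4, LF[11]=C('A')+4=1+4=5

Answer: 6 0 1 7 10 2 3 8 9 4 11 5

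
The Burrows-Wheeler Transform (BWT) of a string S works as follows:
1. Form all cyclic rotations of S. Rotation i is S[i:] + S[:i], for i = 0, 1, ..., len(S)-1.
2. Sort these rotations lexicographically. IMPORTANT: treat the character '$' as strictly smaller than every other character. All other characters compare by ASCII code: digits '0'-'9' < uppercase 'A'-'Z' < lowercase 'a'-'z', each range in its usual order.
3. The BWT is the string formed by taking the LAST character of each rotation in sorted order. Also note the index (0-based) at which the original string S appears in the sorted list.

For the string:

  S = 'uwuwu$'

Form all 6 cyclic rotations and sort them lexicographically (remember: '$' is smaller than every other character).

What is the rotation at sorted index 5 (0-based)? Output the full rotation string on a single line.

All 6 rotations (rotation i = S[i:]+S[:i]):
  rot[0] = uwuwu$
  rot[1] = wuwu$u
  rot[2] = uwu$uw
  rot[3] = wu$uwu
  rot[4] = u$uwuw
  rot[5] = $uwuwu
Sorted (with $ < everything):
  sorted[0] = $uwuwu
  sorted[1] = u$uwuw
  sorted[2] = uwu$uw
  sorted[3] = uwuwu$
  sorted[4] = wu$uwu
  sorted[5] = wuwu$u
sorted[5] = wuwu$u

Answer: wuwu$u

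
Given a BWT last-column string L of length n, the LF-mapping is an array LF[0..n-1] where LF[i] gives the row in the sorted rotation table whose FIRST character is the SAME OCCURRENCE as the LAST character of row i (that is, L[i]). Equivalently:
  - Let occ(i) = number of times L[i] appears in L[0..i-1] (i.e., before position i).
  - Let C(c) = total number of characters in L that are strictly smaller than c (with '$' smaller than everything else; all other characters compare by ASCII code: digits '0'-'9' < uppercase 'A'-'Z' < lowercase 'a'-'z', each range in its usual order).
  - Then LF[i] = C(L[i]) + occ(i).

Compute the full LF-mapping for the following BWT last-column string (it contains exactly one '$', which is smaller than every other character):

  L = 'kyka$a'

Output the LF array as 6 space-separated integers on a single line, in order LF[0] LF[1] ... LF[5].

Answer: 3 5 4 1 0 2

Derivation:
Char counts: '$':1, 'a':2, 'k':2, 'y':1
C (first-col start): C('$')=0, C('a')=1, C('k')=3, C('y')=5
L[0]='k': occ=0, LF[0]=C('k')+0=3+0=3
L[1]='y': occ=0, LF[1]=C('y')+0=5+0=5
L[2]='k': occ=1, LF[2]=C('k')+1=3+1=4
L[3]='a': occ=0, LF[3]=C('a')+0=1+0=1
L[4]='$': occ=0, LF[4]=C('$')+0=0+0=0
L[5]='a': occ=1, LF[5]=C('a')+1=1+1=2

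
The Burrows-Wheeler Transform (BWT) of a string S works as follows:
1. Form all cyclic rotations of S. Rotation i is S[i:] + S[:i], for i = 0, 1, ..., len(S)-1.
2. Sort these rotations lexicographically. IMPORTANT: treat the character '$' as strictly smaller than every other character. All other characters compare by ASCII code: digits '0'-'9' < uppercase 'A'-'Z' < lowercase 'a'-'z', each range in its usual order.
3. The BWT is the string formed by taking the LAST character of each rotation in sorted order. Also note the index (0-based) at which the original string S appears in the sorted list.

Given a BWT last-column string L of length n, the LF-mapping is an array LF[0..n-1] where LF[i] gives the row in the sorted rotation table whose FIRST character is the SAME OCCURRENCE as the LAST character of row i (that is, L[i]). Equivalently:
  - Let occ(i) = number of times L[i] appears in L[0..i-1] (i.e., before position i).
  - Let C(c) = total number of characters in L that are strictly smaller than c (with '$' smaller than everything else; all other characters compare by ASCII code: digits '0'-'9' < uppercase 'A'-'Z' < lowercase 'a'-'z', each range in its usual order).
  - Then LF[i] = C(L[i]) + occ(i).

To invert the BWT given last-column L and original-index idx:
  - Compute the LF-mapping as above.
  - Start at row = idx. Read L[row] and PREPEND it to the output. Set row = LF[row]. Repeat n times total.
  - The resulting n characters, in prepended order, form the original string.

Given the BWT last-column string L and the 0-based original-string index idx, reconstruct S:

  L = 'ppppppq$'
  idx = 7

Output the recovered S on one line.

Answer: qpppppp$

Derivation:
LF mapping: 1 2 3 4 5 6 7 0
Walk LF starting at row 7, prepending L[row]:
  step 1: row=7, L[7]='$', prepend. Next row=LF[7]=0
  step 2: row=0, L[0]='p', prepend. Next row=LF[0]=1
  step 3: row=1, L[1]='p', prepend. Next row=LF[1]=2
  step 4: row=2, L[2]='p', prepend. Next row=LF[2]=3
  step 5: row=3, L[3]='p', prepend. Next row=LF[3]=4
  step 6: row=4, L[4]='p', prepend. Next row=LF[4]=5
  step 7: row=5, L[5]='p', prepend. Next row=LF[5]=6
  step 8: row=6, L[6]='q', prepend. Next row=LF[6]=7
Reversed output: qpppppp$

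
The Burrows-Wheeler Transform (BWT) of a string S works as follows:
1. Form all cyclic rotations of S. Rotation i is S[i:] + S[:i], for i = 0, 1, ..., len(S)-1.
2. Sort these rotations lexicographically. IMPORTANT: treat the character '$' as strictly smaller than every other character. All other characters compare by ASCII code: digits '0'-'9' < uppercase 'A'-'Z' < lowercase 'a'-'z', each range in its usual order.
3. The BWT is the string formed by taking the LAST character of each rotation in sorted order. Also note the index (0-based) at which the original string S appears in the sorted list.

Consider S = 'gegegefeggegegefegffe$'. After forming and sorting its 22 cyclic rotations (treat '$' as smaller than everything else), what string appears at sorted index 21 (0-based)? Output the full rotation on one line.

Answer: ggegegefegffe$gegegefe

Derivation:
All 22 rotations (rotation i = S[i:]+S[:i]):
  rot[0] = gegegefeggegegefegffe$
  rot[1] = egegefeggegegefegffe$g
  rot[2] = gegefeggegegefegffe$ge
  rot[3] = egefeggegegefegffe$geg
  rot[4] = gefeggegegefegffe$gege
  rot[5] = efeggegegefegffe$gegeg
  rot[6] = feggegegefegffe$gegege
  rot[7] = eggegegefegffe$gegegef
  rot[8] = ggegegefegffe$gegegefe
  rot[9] = gegegefegffe$gegegefeg
  rot[10] = egegefegffe$gegegefegg
  rot[11] = gegefegffe$gegegefegge
  rot[12] = egefegffe$gegegefeggeg
  rot[13] = gefegffe$gegegefeggege
  rot[14] = efegffe$gegegefeggegeg
  rot[15] = fegffe$gegegefeggegege
  rot[16] = egffe$gegegefeggegegef
  rot[17] = gffe$gegegefeggegegefe
  rot[18] = ffe$gegegefeggegegefeg
  rot[19] = fe$gegegefeggegegefegf
  rot[20] = e$gegegefeggegegefegff
  rot[21] = $gegegefeggegegefegffe
Sorted (with $ < everything):
  sorted[0] = $gegegefeggegegefegffe
  sorted[1] = e$gegegefeggegegefegff
  sorted[2] = efegffe$gegegefeggegeg
  sorted[3] = efeggegegefegffe$gegeg
  sorted[4] = egefegffe$gegegefeggeg
  sorted[5] = egefeggegegefegffe$geg
  sorted[6] = egegefegffe$gegegefegg
  sorted[7] = egegefeggegegefegffe$g
  sorted[8] = egffe$gegegefeggegegef
  sorted[9] = eggegegefegffe$gegegef
  sorted[10] = fe$gegegefeggegegefegf
  sorted[11] = fegffe$gegegefeggegege
  sorted[12] = feggegegefegffe$gegege
  sorted[13] = ffe$gegegefeggegegefeg
  sorted[14] = gefegffe$gegegefeggege
  sorted[15] = gefeggegegefegffe$gege
  sorted[16] = gegefegffe$gegegefegge
  sorted[17] = gegefeggegegefegffe$ge
  sorted[18] = gegegefegffe$gegegefeg
  sorted[19] = gegegefeggegegefegffe$
  sorted[20] = gffe$gegegefeggegegefe
  sorted[21] = ggegegefegffe$gegegefe
sorted[21] = ggegegefegffe$gegegefe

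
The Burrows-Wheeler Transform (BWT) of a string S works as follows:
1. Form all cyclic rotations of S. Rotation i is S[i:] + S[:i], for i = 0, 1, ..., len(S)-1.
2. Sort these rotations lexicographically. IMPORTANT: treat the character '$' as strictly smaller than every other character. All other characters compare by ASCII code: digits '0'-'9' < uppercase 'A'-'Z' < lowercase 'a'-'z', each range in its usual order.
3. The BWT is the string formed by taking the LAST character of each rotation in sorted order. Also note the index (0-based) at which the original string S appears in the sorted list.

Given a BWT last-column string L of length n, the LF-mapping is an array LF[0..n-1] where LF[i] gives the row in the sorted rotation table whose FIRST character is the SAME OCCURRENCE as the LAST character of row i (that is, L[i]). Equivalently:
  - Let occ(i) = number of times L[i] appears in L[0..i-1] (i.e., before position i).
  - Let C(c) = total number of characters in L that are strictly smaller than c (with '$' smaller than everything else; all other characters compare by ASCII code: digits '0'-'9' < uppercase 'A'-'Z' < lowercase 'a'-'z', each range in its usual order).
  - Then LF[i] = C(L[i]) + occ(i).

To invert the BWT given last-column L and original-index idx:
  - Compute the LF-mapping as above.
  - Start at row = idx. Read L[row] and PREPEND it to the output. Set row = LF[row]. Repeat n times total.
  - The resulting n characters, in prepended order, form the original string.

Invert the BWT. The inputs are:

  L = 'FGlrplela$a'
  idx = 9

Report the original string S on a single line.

Answer: parallelGF$

Derivation:
LF mapping: 1 2 6 10 9 7 5 8 3 0 4
Walk LF starting at row 9, prepending L[row]:
  step 1: row=9, L[9]='$', prepend. Next row=LF[9]=0
  step 2: row=0, L[0]='F', prepend. Next row=LF[0]=1
  step 3: row=1, L[1]='G', prepend. Next row=LF[1]=2
  step 4: row=2, L[2]='l', prepend. Next row=LF[2]=6
  step 5: row=6, L[6]='e', prepend. Next row=LF[6]=5
  step 6: row=5, L[5]='l', prepend. Next row=LF[5]=7
  step 7: row=7, L[7]='l', prepend. Next row=LF[7]=8
  step 8: row=8, L[8]='a', prepend. Next row=LF[8]=3
  step 9: row=3, L[3]='r', prepend. Next row=LF[3]=10
  step 10: row=10, L[10]='a', prepend. Next row=LF[10]=4
  step 11: row=4, L[4]='p', prepend. Next row=LF[4]=9
Reversed output: parallelGF$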